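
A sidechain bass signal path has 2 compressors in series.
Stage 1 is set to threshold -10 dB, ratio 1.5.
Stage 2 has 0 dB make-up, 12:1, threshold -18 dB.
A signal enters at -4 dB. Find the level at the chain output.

Stage 1: overshoot 6 dB → 6/1.5 = 4 dB → -6 dB.
Stage 2: overshoot 12 dB → 12/12 = 1 dB → -17 dB.

-17 dB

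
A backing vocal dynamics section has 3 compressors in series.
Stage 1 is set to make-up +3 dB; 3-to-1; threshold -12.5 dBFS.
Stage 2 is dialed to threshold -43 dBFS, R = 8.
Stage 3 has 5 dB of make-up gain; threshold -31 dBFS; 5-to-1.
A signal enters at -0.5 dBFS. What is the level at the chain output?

Stage 1: 12 dB above -12.5 dBFS, reduced 3:1 to 4 dB above → -8.5 dBFS; +3 dB make-up → -5.5 dBFS.
Stage 2: 37.5 dB above -43 dBFS, reduced 8:1 to 4.6875 dB above → -38.3125 dBFS.
Stage 3: -38.3125 dBFS ≤ -31 dBFS, so stage 3 doesn't engage; make-up brings it to -33.3125 dBFS.

-33.3125 dBFS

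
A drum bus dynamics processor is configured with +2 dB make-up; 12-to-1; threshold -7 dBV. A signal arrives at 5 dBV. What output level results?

Overshoot: 5 − (-7) = 12 dB.
The 12 dB excess becomes 1 dB after 12:1 reduction.
Output = -7 + 1 = -6 dBV; make-up adds 2 dB, giving -4 dBV.

-4 dBV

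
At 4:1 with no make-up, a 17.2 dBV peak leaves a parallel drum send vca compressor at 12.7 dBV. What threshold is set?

Gain reduction = 17.2 − 12.7 = 4.5 dB; output overshoot = GR / (R − 1) = 4.5 / 3 = 1.5 dB.
Threshold = output − output overshoot = 12.7 − 1.5 = 11.2 dBV.

11.2 dBV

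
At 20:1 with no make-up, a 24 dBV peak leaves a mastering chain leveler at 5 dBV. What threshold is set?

4 dBV

Let T be the threshold. Output overshoot = (input overshoot)/R, so 5 − T = (24 − T)/20.
20·(5 − T) = 24 − T → 19·T = 100 − 24 = 76.
T = 76/19 = 4 dBV.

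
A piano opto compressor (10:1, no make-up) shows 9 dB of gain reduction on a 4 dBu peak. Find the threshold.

-6 dBu

Let T be the threshold. Output overshoot = (input overshoot)/R, so -5 − T = (4 − T)/10.
10·(-5 − T) = 4 − T → 9·T = -50 − 4 = -54.
T = -54/9 = -6 dBu.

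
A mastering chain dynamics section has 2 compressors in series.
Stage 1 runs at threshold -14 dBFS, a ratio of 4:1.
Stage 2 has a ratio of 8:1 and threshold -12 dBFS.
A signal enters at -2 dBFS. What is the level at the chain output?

-11.875 dBFS

Stage 1: overshoot 12 dB → 12/4 = 3 dB → -11 dBFS.
Stage 2: overshoot 1 dB → 1/8 = 0.125 dB → -11.875 dBFS.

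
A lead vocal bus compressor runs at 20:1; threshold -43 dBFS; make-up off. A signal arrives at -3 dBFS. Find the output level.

Overshoot: -3 − (-43) = 40 dB.
20:1 compression reduces that to 40/20 = 2 dB over.
So the level is -43 + 2 = -41 dBFS.

-41 dBFS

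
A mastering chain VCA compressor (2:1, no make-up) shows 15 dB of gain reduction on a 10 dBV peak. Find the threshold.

Input is 30 dB above T (since output overshoot × R = input overshoot: (-5 − T)·2 = 10 − T gives T = -20 dBV).
Check: -20 + (10 − (-20))/2 = -20 + 15 = -5 dBV. ✓

-20 dBV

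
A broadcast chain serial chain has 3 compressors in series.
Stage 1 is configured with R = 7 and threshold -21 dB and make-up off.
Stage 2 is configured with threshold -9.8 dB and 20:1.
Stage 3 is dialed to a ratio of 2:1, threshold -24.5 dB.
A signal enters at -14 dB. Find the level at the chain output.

-22.25 dB

Stage 1: -14 dB is 7 dB over -21 dB; at 7:1 that becomes 1 dB over, giving -20 dB.
Stage 2: -20 dB ≤ -9.8 dB, so stage 2 doesn't engage; output -20 dB.
Stage 3: overshoot 4.5 dB → 4.5/2 = 2.25 dB → -22.25 dB.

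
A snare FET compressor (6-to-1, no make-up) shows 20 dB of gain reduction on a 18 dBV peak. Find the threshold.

-6 dBV

Input is 24 dB above T (since output overshoot × R = input overshoot: (-2 − T)·6 = 18 − T gives T = -6 dBV).
Check: -6 + (18 − (-6))/6 = -6 + 4 = -2 dBV. ✓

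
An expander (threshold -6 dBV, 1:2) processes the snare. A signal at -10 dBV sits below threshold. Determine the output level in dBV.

-14 dBV

Undershoot = (-6) − (-10) = 4 dB.
At 1:2, that expands to 8 dB under threshold.
Output = -6 − 8 = -14 dBV.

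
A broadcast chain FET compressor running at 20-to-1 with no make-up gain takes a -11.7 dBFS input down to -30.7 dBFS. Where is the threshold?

Let T be the threshold. Output overshoot = (input overshoot)/R, so -30.7 − T = (-11.7 − T)/20.
20·(-30.7 − T) = -11.7 − T → 19·T = -614 − (-11.7) = -602.3.
T = -602.3/19 = -31.7 dBFS.

-31.7 dBFS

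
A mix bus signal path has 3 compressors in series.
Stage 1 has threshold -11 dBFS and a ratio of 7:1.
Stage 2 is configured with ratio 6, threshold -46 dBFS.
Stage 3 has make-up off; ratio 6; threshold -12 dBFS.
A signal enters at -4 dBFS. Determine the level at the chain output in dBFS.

-40 dBFS

Stage 1: 7 dB above -11 dBFS, reduced 7:1 to 1 dB above → -10 dBFS.
Stage 2: 36 dB above -46 dBFS, reduced 6:1 to 6 dB above → -40 dBFS.
Stage 3: -40 dBFS is at or below the -12 dBFS threshold — no compression; output -40 dBFS.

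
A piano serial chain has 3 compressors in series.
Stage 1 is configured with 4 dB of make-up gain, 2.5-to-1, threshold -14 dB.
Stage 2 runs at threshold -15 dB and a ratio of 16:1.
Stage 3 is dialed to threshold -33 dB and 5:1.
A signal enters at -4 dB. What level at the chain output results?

-29.2875 dB

Stage 1: -4 dB is 10 dB over -14 dB; at 2.5:1 that becomes 4 dB over, giving -10 dB; +4 dB make-up → -6 dB.
Stage 2: overshoot 9 dB → 9/16 = 0.5625 dB → -14.4375 dB.
Stage 3: 18.5625 dB above -33 dB, reduced 5:1 to 3.7125 dB above → -29.2875 dB.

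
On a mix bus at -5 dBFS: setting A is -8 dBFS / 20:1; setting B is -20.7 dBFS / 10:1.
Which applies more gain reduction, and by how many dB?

A: GR = 3 − 3/20 = 2.85 dB.
B: GR = 15.7 − 15.7/10 = 14.13 dB.
Difference: 11.28 dB in favour of B.

B, by 11.28 dB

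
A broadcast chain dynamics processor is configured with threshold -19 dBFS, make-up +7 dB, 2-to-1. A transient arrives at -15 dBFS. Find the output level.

-10 dBFS

Overshoot: -15 − (-19) = 4 dB.
At 2:1 the overshoot is divided by 2, leaving 2 dB above threshold.
That puts the output at -17 dBFS; make-up adds 7 dB, giving -10 dBFS.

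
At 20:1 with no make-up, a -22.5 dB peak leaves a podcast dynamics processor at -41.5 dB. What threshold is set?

Input is 20 dB above T (since output overshoot × R = input overshoot: (-41.5 − T)·20 = -22.5 − T gives T = -42.5 dB).
Check: -42.5 + (-22.5 − (-42.5))/20 = -42.5 + 1 = -41.5 dB. ✓

-42.5 dB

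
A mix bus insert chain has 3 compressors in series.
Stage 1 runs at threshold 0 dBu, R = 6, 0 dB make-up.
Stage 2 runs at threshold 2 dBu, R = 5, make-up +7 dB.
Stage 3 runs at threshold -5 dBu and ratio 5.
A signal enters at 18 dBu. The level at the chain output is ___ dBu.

-2.16 dBu

Stage 1: overshoot 18 dB → 18/6 = 3 dB → 3 dBu.
Stage 2: overshoot 1 dB → 1/5 = 0.2 dB → 2.2 dBu; +7 dB make-up → 9.2 dBu.
Stage 3: 14.2 dB above -5 dBu, reduced 5:1 to 2.84 dB above → -2.16 dBu.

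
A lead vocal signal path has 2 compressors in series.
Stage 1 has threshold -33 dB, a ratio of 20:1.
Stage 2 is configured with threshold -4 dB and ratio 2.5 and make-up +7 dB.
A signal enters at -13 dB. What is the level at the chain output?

Stage 1: overshoot 20 dB → 20/20 = 1 dB → -32 dB.
Stage 2: -32 dB ≤ -4 dB, so stage 2 doesn't engage; make-up brings it to -25 dB.

-25 dB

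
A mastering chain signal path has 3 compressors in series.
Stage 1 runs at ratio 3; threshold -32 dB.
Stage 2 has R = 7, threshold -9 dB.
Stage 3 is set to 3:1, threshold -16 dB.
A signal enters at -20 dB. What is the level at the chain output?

-28 dB

Stage 1: 12 dB above -32 dB, reduced 3:1 to 4 dB above → -28 dB.
Stage 2: -28 dB ≤ -9 dB, so stage 2 doesn't engage; output -28 dB.
Stage 3: -28 dB ≤ -16 dB, so stage 3 doesn't engage; output -28 dB.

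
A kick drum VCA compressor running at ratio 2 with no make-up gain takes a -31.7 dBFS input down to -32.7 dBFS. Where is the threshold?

Let T be the threshold. Output overshoot = (input overshoot)/R, so -32.7 − T = (-31.7 − T)/2.
2·(-32.7 − T) = -31.7 − T → 1·T = -65.4 − (-31.7) = -33.7.
T = -33.7/1 = -33.7 dBFS.

-33.7 dBFS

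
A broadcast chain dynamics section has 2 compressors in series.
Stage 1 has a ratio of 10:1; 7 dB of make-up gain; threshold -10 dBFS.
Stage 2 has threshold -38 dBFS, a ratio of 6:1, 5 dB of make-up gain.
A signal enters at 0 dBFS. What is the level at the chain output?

Stage 1: overshoot 10 dB → 10/10 = 1 dB → -9 dBFS; +7 dB make-up → -2 dBFS.
Stage 2: -2 dBFS is 36 dB over -38 dBFS; at 6:1 that becomes 6 dB over, giving -32 dBFS; +5 dB make-up → -27 dBFS.

-27 dBFS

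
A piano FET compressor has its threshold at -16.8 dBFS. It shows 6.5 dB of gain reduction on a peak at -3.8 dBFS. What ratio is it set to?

2:1

Input overshoot = -3.8 − (-16.8) = 13 dB.
Output overshoot = 13 − 6.5 = 6.5 dB.
Ratio = input overshoot / output overshoot = 13 / 6.5 = 2.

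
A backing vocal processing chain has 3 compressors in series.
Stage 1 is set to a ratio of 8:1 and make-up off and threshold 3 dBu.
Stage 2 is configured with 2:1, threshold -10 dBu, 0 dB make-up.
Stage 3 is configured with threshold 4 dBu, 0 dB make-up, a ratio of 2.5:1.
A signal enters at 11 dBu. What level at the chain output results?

-3 dBu

Stage 1: 11 dBu is 8 dB over 3 dBu; at 8:1 that becomes 1 dB over, giving 4 dBu.
Stage 2: 14 dB above -10 dBu, reduced 2:1 to 7 dB above → -3 dBu.
Stage 3: -3 dBu ≤ 4 dBu, so stage 3 doesn't engage; output -3 dBu.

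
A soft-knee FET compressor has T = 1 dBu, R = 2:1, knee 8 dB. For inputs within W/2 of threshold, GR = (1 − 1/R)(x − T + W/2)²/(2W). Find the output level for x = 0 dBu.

x − T + W/2 = 0 − 1 + 4 = 3.
GR = (1 − 1/2) × 3² / 16 = 0.5 × 9 / 16 = 0.28125 dB.
Output = 0 − 0.28125 = -0.28125 dBu.

-0.28125 dBu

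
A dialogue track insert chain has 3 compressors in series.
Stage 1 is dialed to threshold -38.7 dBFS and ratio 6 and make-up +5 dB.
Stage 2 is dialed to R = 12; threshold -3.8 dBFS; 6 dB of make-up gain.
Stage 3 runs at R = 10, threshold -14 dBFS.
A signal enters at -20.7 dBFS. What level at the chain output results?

Stage 1: -20.7 dBFS is 18 dB over -38.7 dBFS; at 6:1 that becomes 3 dB over, giving -35.7 dBFS; +5 dB make-up → -30.7 dBFS.
Stage 2: -30.7 dBFS ≤ -3.8 dBFS, so stage 2 doesn't engage; make-up brings it to -24.7 dBFS.
Stage 3: -24.7 dBFS is at or below the -14 dBFS threshold — no compression; output -24.7 dBFS.

-24.7 dBFS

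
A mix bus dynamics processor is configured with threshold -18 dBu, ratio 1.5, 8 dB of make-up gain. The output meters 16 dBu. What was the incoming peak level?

21 dBu

Before make-up, the level was 16 − 8 = 8 dBu.
The compressed level sits 8 − (-18) = 26 dB over threshold.
Undo the ratio: input overshoot = 26 × 1.5 = 39 dB, giving input = 21 dBu.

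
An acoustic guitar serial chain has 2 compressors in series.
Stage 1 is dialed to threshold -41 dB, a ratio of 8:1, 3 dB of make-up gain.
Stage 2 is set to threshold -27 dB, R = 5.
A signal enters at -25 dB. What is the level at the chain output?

-36 dB

Stage 1: -25 dB is 16 dB over -41 dB; at 8:1 that becomes 2 dB over, giving -39 dB; +3 dB make-up → -36 dB.
Stage 2: below threshold (-36 ≤ -27); passes unchanged; output -36 dB.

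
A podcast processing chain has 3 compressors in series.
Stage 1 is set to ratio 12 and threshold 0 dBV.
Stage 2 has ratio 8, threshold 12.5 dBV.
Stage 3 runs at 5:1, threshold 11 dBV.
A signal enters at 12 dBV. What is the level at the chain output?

Stage 1: 12 dB above 0 dBV, reduced 12:1 to 1 dB above → 1 dBV.
Stage 2: below threshold (1 ≤ 12.5); passes unchanged; output 1 dBV.
Stage 3: below threshold (1 ≤ 11); passes unchanged; output 1 dBV.

1 dBV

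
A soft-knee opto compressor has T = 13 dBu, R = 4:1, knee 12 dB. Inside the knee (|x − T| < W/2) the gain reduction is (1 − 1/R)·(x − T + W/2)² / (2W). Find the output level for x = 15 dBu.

x − T + W/2 = 15 − 13 + 6 = 8.
GR = (1 − 1/4) × 8² / 24 = 0.75 × 64 / 24 = 2 dB.
Output = 15 − 2 = 13 dBu.

13 dBu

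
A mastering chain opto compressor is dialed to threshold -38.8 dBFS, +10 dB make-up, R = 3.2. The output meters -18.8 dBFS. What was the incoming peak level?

-6.8 dBFS

Before make-up, the level was -18.8 − 10 = -28.8 dBFS.
The compressed level sits -28.8 − (-38.8) = 10 dB over threshold.
Input overshoot = R × output overshoot = 32 dB → input = -38.8 + 32 = -6.8 dBFS.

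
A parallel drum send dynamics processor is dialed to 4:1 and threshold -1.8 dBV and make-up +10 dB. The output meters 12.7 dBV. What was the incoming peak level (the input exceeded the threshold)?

Before make-up, the level was 12.7 − 10 = 2.7 dBV.
That's 4.5 dB above the -1.8 dBV threshold.
Undo the ratio: input overshoot = 4.5 × 4 = 18 dB, giving input = 16.2 dBV.

16.2 dBV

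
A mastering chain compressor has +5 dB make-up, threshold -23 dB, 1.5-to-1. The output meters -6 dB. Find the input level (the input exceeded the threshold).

Before make-up, the level was -6 − 5 = -11 dB.
That's 12 dB above the -23 dB threshold.
Input overshoot = R × output overshoot = 18 dB → input = -23 + 18 = -5 dB.

-5 dB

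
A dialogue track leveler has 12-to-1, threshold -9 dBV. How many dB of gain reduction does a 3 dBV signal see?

11 dB

The signal is 12 dB above threshold.
A 12:1 ratio leaves 1 dB of that excess.
Gain reduction = 12 − 1 = 11 dB.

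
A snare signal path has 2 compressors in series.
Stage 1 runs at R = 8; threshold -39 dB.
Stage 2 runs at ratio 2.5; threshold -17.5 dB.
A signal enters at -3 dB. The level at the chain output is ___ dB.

Stage 1: overshoot 36 dB → 36/8 = 4.5 dB → -34.5 dB.
Stage 2: -34.5 dB is at or below the -17.5 dB threshold — no compression; output -34.5 dB.

-34.5 dB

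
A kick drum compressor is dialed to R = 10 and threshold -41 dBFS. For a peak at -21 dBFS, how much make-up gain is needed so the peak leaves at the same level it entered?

Overshoot 20 dB → 20/10 = 2 dB after compression, so the compressed level is -41 + 2 = -39 dBFS.
Make-up = target − compressed = -21 − (-39) = 18 dB.

18 dB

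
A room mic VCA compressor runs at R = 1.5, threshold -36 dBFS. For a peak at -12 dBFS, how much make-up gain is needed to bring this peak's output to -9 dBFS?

11 dB

Without make-up, output = threshold + overshoot/1.5 = -36 + 16 = -20 dBFS.
Gap to target: 11 dB.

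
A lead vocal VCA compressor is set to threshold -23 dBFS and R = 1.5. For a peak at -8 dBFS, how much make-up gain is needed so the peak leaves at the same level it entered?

The peak compresses to -23 + 15/1.5 = -13 dBFS.
To reach -8 dBFS requires -8 − (-13) = 5 dB of make-up.

5 dB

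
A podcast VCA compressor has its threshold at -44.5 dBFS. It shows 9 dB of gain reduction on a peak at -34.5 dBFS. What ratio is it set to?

Input overshoot = -34.5 − (-44.5) = 10 dB.
Output overshoot = 10 − 9 = 1 dB.
Ratio = input overshoot / output overshoot = 10 / 1 = 10.

10:1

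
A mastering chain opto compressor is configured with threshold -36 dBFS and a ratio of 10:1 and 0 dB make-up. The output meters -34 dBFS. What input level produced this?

-16 dBFS

That's 2 dB above the -36 dBFS threshold.
Before 10:1 compression the overshoot was 2 × 10 = 20 dB, so input = -36 + 20 = -16 dBFS.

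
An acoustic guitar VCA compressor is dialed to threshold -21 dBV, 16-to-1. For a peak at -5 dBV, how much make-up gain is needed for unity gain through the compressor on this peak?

Overshoot 16 dB → 16/16 = 1 dB after compression, so the compressed level is -21 + 1 = -20 dBV.
Make-up = target − compressed = -5 − (-20) = 15 dB.

15 dB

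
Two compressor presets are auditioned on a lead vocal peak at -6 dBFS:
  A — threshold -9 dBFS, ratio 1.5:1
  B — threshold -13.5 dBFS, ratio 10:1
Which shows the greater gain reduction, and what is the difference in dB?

B, by 5.75 dB

A: 3 dB over, compressed to 2 dB over, so 1 dB of GR.
B: 7.5 dB over, compressed to 0.75 dB over, so 6.75 dB of GR.
Difference: 5.75 dB in favour of B.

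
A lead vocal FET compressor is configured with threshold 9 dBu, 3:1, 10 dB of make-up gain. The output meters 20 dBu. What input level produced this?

Before make-up, the level was 20 − 10 = 10 dBu.
The compressed level sits 10 − 9 = 1 dB over threshold.
Undo the ratio: input overshoot = 1 × 3 = 3 dB, giving input = 12 dBu.

12 dBu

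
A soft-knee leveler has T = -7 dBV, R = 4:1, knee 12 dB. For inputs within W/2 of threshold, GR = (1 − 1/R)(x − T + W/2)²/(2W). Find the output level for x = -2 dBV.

-5.78125 dBV

x − T + W/2 = -2 − (-7) + 6 = 11.
GR = (1 − 1/4) × 11² / 24 = 0.75 × 121 / 24 = 3.78125 dB.
Output = -2 − 3.78125 = -5.78125 dBV.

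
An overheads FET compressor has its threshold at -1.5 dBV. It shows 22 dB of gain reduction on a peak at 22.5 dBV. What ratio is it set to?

Input overshoot = 22.5 − (-1.5) = 24 dB.
Output overshoot = 24 − 22 = 2 dB.
Ratio = input overshoot / output overshoot = 24 / 2 = 12.

12:1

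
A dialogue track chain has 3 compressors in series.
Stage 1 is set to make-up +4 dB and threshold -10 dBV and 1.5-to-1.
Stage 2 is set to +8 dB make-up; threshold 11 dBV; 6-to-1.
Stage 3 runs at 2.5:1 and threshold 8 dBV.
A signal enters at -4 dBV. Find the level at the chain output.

6 dBV

Stage 1: overshoot 6 dB → 6/1.5 = 4 dB → -6 dBV; +4 dB make-up → -2 dBV.
Stage 2: below threshold (-2 ≤ 11); passes unchanged; make-up brings it to 6 dBV.
Stage 3: 6 dBV is at or below the 8 dBV threshold — no compression; output 6 dBV.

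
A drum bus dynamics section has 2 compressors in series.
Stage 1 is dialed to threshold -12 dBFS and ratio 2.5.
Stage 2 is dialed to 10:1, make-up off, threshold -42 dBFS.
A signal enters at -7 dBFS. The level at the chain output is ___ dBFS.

Stage 1: -7 dBFS is 5 dB over -12 dBFS; at 2.5:1 that becomes 2 dB over, giving -10 dBFS.
Stage 2: -10 dBFS is 32 dB over -42 dBFS; at 10:1 that becomes 3.2 dB over, giving -38.8 dBFS.

-38.8 dBFS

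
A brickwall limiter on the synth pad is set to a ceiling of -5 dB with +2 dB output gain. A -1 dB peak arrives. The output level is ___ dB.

-3 dB

At ∞:1, everything above -5 dB is held at the ceiling.
Output gain then adds 2 dB: -5 + 2 = -3 dB.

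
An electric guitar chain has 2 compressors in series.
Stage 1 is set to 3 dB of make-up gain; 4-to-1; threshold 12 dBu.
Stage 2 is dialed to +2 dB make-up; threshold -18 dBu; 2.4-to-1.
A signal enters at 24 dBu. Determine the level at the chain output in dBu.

-1 dBu

Stage 1: 12 dB above 12 dBu, reduced 4:1 to 3 dB above → 15 dBu; +3 dB make-up → 18 dBu.
Stage 2: 18 dBu is 36 dB over -18 dBu; at 2.4:1 that becomes 15 dB over, giving -3 dBu; +2 dB make-up → -1 dBu.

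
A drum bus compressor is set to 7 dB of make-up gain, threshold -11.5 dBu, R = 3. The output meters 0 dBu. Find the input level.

2 dBu

Remove make-up: 0 − 7 = -7 dBu.
The compressed level sits -7 − (-11.5) = 4.5 dB over threshold.
Before 3:1 compression the overshoot was 4.5 × 3 = 13.5 dB, so input = -11.5 + 13.5 = 2 dBu.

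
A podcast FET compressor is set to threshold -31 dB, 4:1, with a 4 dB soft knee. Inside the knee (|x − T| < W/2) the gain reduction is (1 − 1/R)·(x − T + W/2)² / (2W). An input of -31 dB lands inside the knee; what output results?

x − T + W/2 = -31 − (-31) + 2 = 2.
GR = (1 − 1/4) × 2² / 8 = 0.75 × 4 / 8 = 0.375 dB.
Output = -31 − 0.375 = -31.375 dB.

-31.375 dB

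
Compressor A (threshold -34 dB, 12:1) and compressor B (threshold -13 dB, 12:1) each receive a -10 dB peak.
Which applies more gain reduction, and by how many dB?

A, by 19.25 dB

A: GR = 24 − 24/12 = 22 dB.
B: GR = 3 − 3/12 = 2.75 dB.
A applies 19.25 dB more gain reduction.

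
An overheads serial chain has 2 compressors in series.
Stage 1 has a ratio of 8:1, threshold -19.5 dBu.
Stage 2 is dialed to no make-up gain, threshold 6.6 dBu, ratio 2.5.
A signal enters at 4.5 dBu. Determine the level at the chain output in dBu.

-16.5 dBu

Stage 1: 24 dB above -19.5 dBu, reduced 8:1 to 3 dB above → -16.5 dBu.
Stage 2: below threshold (-16.5 ≤ 6.6); passes unchanged; output -16.5 dBu.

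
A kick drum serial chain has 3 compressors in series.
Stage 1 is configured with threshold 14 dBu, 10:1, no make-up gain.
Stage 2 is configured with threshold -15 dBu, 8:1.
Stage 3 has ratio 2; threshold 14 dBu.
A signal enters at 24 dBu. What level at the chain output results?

Stage 1: 10 dB above 14 dBu, reduced 10:1 to 1 dB above → 15 dBu.
Stage 2: 30 dB above -15 dBu, reduced 8:1 to 3.75 dB above → -11.25 dBu.
Stage 3: -11.25 dBu ≤ 14 dBu, so stage 3 doesn't engage; output -11.25 dBu.

-11.25 dBu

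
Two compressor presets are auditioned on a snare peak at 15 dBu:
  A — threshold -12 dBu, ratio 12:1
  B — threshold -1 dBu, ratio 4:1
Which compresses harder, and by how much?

A, by 12.75 dB

A: 27 dB over, compressed to 2.25 dB over, so 24.75 dB of GR.
B: 16 dB over, compressed to 4 dB over, so 12 dB of GR.
A reduces 12.75 dB more.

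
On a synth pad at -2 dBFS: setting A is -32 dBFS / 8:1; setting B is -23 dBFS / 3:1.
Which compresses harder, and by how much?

A, by 12.25 dB

A: 30 dB over, compressed to 3.75 dB over, so 26.25 dB of GR.
B: 21 dB over, compressed to 7 dB over, so 14 dB of GR.
A reduces 12.25 dB more.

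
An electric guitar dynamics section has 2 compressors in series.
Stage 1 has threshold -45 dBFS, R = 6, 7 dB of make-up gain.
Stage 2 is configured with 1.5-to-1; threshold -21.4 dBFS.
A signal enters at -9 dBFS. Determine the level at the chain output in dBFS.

-32 dBFS

Stage 1: 36 dB above -45 dBFS, reduced 6:1 to 6 dB above → -39 dBFS; +7 dB make-up → -32 dBFS.
Stage 2: -32 dBFS ≤ -21.4 dBFS, so stage 2 doesn't engage; output -32 dBFS.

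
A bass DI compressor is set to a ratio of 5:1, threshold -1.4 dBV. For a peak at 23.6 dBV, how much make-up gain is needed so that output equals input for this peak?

Without make-up, output = threshold + overshoot/5 = -1.4 + 5 = 3.6 dBV.
Gap to target: 20 dB.

20 dB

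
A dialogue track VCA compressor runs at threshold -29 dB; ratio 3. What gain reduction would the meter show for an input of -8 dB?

14 dB

-8 dB exceeds the threshold by 21 dB.
At 3:1, output sits 21/3 = 7 dB above threshold.
Gain reduction = 21 − 7 = 14 dB.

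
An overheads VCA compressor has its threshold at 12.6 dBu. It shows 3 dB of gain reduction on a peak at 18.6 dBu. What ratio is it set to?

Input overshoot = 18.6 − 12.6 = 6 dB.
Output overshoot = 6 − 3 = 3 dB.
Ratio = input overshoot / output overshoot = 6 / 3 = 2.

2:1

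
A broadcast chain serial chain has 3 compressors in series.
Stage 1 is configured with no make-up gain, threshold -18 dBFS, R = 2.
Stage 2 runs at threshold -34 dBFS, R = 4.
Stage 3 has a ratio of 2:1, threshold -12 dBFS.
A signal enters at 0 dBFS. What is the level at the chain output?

-27.75 dBFS

Stage 1: overshoot 18 dB → 18/2 = 9 dB → -9 dBFS.
Stage 2: 25 dB above -34 dBFS, reduced 4:1 to 6.25 dB above → -27.75 dBFS.
Stage 3: below threshold (-27.75 ≤ -12); passes unchanged; output -27.75 dBFS.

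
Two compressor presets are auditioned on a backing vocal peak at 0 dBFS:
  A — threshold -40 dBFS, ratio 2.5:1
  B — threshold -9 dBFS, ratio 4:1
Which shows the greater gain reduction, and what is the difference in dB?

A: overshoot 40 dB → output overshoot 16 dB → GR 24 dB.
B: overshoot 9 dB → output overshoot 2.25 dB → GR 6.75 dB.
Difference: 17.25 dB in favour of A.

A, by 17.25 dB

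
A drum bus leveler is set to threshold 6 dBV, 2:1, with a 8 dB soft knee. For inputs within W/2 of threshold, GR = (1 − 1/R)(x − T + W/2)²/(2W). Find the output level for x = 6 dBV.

5.5 dBV

x − T + W/2 = 6 − 6 + 4 = 4.
GR = (1 − 1/2) × 4² / 16 = 0.5 × 16 / 16 = 0.5 dB.
Output = 6 − 0.5 = 5.5 dBV.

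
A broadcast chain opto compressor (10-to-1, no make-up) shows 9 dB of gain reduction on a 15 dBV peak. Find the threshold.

Input is 10 dB above T (since output overshoot × R = input overshoot: (6 − T)·10 = 15 − T gives T = 5 dBV).
Check: 5 + (15 − 5)/10 = 5 + 1 = 6 dBV. ✓

5 dBV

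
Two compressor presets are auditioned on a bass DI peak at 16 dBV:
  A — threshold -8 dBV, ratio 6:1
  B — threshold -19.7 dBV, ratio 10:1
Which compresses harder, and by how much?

A: 24 dB over, compressed to 4 dB over, so 20 dB of GR.
B: 35.7 dB over, compressed to 3.57 dB over, so 32.13 dB of GR.
B applies 12.13 dB more gain reduction.

B, by 12.13 dB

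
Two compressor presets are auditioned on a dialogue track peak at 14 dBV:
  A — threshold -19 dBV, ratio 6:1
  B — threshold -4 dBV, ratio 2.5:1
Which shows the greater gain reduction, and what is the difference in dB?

A, by 16.7 dB

A: overshoot 33 dB → output overshoot 5.5 dB → GR 27.5 dB.
B: overshoot 18 dB → output overshoot 7.2 dB → GR 10.8 dB.
Difference: 16.7 dB in favour of A.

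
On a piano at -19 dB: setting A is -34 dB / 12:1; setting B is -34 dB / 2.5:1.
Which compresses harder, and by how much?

A, by 4.75 dB

A: 15 dB over, compressed to 1.25 dB over, so 13.75 dB of GR.
B: 15 dB over, compressed to 6 dB over, so 9 dB of GR.
A applies 4.75 dB more gain reduction.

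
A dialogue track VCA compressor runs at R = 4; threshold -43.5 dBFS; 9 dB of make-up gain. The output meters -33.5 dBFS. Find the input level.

Remove make-up: -33.5 − 9 = -42.5 dBFS.
The compressed level sits -42.5 − (-43.5) = 1 dB over threshold.
Undo the ratio: input overshoot = 1 × 4 = 4 dB, giving input = -39.5 dBFS.

-39.5 dBFS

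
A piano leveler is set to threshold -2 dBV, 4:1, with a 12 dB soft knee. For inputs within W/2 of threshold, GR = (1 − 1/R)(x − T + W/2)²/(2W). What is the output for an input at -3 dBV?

-3.78125 dBV

x − T + W/2 = -3 − (-2) + 6 = 5.
GR = (1 − 1/4) × 5² / 24 = 0.75 × 25 / 24 = 0.78125 dB.
Output = -3 − 0.78125 = -3.78125 dBV.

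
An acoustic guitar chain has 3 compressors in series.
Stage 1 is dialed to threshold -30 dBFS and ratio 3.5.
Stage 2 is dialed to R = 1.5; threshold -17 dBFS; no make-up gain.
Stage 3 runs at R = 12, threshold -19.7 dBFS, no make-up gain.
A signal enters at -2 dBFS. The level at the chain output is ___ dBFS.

Stage 1: overshoot 28 dB → 28/3.5 = 8 dB → -22 dBFS.
Stage 2: below threshold (-22 ≤ -17); passes unchanged; output -22 dBFS.
Stage 3: below threshold (-22 ≤ -19.7); passes unchanged; output -22 dBFS.

-22 dBFS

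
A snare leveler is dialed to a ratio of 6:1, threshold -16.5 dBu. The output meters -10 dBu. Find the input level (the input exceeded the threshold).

Post-compression overshoot = -10 − (-16.5) = 6.5 dB.
Input overshoot = R × output overshoot = 39 dB → input = -16.5 + 39 = 22.5 dBu.

22.5 dBu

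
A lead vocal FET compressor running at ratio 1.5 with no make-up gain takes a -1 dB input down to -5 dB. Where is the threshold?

-13 dB

Let T be the threshold. Output overshoot = (input overshoot)/R, so -5 − T = (-1 − T)/1.5.
1.5·(-5 − T) = -1 − T → 0.5·T = -7.5 − (-1) = -6.5.
T = -6.5/0.5 = -13 dB.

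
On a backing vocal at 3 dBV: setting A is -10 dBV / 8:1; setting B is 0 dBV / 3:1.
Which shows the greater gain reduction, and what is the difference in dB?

A, by 9.375 dB

A: 13 dB over, compressed to 1.625 dB over, so 11.375 dB of GR.
B: 3 dB over, compressed to 1 dB over, so 2 dB of GR.
A applies 9.375 dB more gain reduction.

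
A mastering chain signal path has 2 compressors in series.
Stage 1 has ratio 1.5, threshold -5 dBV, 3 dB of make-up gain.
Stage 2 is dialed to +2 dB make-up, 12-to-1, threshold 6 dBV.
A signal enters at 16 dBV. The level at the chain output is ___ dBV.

8.5 dBV

Stage 1: 21 dB above -5 dBV, reduced 1.5:1 to 14 dB above → 9 dBV; +3 dB make-up → 12 dBV.
Stage 2: 12 dBV is 6 dB over 6 dBV; at 12:1 that becomes 0.5 dB over, giving 6.5 dBV; +2 dB make-up → 8.5 dBV.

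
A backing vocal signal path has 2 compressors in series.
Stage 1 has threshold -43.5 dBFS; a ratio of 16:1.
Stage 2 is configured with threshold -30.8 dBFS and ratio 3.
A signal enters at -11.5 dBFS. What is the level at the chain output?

-41.5 dBFS

Stage 1: -11.5 dBFS is 32 dB over -43.5 dBFS; at 16:1 that becomes 2 dB over, giving -41.5 dBFS.
Stage 2: -41.5 dBFS is at or below the -30.8 dBFS threshold — no compression; output -41.5 dBFS.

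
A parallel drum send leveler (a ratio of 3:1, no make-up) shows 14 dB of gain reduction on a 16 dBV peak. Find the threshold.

Input is 21 dB above T (since output overshoot × R = input overshoot: (2 − T)·3 = 16 − T gives T = -5 dBV).
Check: -5 + (16 − (-5))/3 = -5 + 7 = 2 dBV. ✓

-5 dBV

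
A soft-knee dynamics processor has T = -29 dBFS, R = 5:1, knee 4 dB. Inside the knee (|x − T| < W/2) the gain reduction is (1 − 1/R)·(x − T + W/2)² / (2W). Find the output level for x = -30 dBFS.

-30.1 dBFS

x − T + W/2 = -30 − (-29) + 2 = 1.
GR = (1 − 1/5) × 1² / 8 = 0.8 × 1 / 8 = 0.1 dB.
Output = -30 − 0.1 = -30.1 dBFS.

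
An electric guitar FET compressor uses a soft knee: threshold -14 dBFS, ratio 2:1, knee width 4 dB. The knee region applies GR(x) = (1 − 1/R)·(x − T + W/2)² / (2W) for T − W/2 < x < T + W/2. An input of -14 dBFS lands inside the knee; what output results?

-14.25 dBFS

x − T + W/2 = -14 − (-14) + 2 = 2.
GR = (1 − 1/2) × 2² / 8 = 0.5 × 4 / 8 = 0.25 dB.
Output = -14 − 0.25 = -14.25 dBFS.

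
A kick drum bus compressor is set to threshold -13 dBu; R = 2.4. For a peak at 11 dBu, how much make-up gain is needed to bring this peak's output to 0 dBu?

3 dB

Overshoot 24 dB → 24/2.4 = 10 dB after compression, so the compressed level is -13 + 10 = -3 dBu.
Make-up = target − compressed = 0 − (-3) = 3 dB.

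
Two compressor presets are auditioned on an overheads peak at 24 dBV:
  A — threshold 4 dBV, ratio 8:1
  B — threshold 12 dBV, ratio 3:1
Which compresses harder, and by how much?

A: GR = 20 − 20/8 = 17.5 dB.
B: GR = 12 − 12/3 = 8 dB.
A applies 9.5 dB more gain reduction.

A, by 9.5 dB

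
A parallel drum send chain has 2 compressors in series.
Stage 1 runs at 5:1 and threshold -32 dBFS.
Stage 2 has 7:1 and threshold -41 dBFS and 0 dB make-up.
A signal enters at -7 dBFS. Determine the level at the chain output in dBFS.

Stage 1: -7 dBFS is 25 dB over -32 dBFS; at 5:1 that becomes 5 dB over, giving -27 dBFS.
Stage 2: overshoot 14 dB → 14/7 = 2 dB → -39 dBFS.

-39 dBFS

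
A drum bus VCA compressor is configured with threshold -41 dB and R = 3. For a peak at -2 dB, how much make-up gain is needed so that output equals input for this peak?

26 dB

Overshoot 39 dB → 39/3 = 13 dB after compression, so the compressed level is -41 + 13 = -28 dB.
Make-up = target − compressed = -2 − (-28) = 26 dB.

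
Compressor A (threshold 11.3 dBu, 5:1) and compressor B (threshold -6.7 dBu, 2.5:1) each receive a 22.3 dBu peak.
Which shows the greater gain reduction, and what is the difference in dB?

B, by 8.6 dB

A: GR = 11 − 11/5 = 8.8 dB.
B: GR = 29 − 29/2.5 = 17.4 dB.
B reduces 8.6 dB more.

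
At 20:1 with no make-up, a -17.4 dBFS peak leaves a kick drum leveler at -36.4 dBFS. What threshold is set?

-37.4 dBFS

Let T be the threshold. Output overshoot = (input overshoot)/R, so -36.4 − T = (-17.4 − T)/20.
20·(-36.4 − T) = -17.4 − T → 19·T = -728 − (-17.4) = -710.6.
T = -710.6/19 = -37.4 dBFS.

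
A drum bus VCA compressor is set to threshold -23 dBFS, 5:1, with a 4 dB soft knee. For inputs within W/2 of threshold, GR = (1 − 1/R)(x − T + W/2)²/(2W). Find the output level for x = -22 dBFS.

-22.9 dBFS

x − T + W/2 = -22 − (-23) + 2 = 3.
GR = (1 − 1/5) × 3² / 8 = 0.8 × 9 / 8 = 0.9 dB.
Output = -22 − 0.9 = -22.9 dBFS.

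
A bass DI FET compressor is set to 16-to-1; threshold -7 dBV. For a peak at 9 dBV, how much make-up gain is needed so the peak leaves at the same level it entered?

Without make-up, output = threshold + overshoot/16 = -7 + 1 = -6 dBV.
Gap to target: 15 dB.

15 dB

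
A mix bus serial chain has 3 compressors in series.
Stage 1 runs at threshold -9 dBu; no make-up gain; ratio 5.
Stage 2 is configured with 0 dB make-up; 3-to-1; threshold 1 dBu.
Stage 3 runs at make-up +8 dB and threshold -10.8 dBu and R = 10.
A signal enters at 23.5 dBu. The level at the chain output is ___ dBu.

Stage 1: 23.5 dBu is 32.5 dB over -9 dBu; at 5:1 that becomes 6.5 dB over, giving -2.5 dBu.
Stage 2: -2.5 dBu ≤ 1 dBu, so stage 2 doesn't engage; output -2.5 dBu.
Stage 3: -2.5 dBu is 8.3 dB over -10.8 dBu; at 10:1 that becomes 0.83 dB over, giving -9.97 dBu; +8 dB make-up → -1.97 dBu.

-1.97 dBu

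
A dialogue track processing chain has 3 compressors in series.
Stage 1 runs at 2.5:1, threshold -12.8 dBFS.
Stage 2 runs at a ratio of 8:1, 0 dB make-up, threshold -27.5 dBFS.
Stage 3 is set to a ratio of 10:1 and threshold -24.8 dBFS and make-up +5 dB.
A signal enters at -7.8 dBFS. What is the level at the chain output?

-20.4125 dBFS

Stage 1: 5 dB above -12.8 dBFS, reduced 2.5:1 to 2 dB above → -10.8 dBFS.
Stage 2: overshoot 16.7 dB → 16.7/8 = 2.0875 dB → -25.4125 dBFS.
Stage 3: -25.4125 dBFS is at or below the -24.8 dBFS threshold — no compression; make-up brings it to -20.4125 dBFS.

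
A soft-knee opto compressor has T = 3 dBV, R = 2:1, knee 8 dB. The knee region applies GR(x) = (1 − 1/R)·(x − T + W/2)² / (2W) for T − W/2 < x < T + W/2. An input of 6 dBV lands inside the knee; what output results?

x − T + W/2 = 6 − 3 + 4 = 7.
GR = (1 − 1/2) × 7² / 16 = 0.5 × 49 / 16 = 1.53125 dB.
Output = 6 − 1.53125 = 4.46875 dBV.

4.46875 dBV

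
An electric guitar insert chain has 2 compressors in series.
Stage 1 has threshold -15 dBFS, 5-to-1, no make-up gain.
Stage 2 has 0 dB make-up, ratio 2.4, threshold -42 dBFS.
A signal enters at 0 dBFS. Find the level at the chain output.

-29.5 dBFS

Stage 1: 15 dB above -15 dBFS, reduced 5:1 to 3 dB above → -12 dBFS.
Stage 2: overshoot 30 dB → 30/2.4 = 12.5 dB → -29.5 dBFS.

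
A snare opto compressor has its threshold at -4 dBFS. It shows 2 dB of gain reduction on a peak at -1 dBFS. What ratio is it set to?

3:1

Input overshoot = -1 − (-4) = 3 dB.
Output overshoot = 3 − 2 = 1 dB.
Ratio = input overshoot / output overshoot = 3 / 1 = 3.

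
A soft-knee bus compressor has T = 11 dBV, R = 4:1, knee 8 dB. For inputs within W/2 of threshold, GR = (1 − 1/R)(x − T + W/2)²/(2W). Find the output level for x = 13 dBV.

x − T + W/2 = 13 − 11 + 4 = 6.
GR = (1 − 1/4) × 6² / 16 = 0.75 × 36 / 16 = 1.6875 dB.
Output = 13 − 1.6875 = 11.3125 dBV.

11.3125 dBV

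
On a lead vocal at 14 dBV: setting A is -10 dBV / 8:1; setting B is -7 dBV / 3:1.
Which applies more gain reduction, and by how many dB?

A, by 7 dB

A: overshoot 24 dB → output overshoot 3 dB → GR 21 dB.
B: overshoot 21 dB → output overshoot 7 dB → GR 14 dB.
A reduces 7 dB more.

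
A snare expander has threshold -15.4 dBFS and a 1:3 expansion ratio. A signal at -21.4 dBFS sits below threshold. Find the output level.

-33.4 dBFS

The input is 6 dB below the -15.4 dBFS threshold.
A 1:3 expander multiplies undershoot by 3: 6 × 3 = 18 dB below threshold.
Output = -15.4 − 18 = -33.4 dBFS.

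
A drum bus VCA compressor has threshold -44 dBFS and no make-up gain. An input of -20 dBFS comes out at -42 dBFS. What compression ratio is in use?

12:1

Input overshoot = -20 − (-44) = 24 dB; output overshoot = -42 − (-44) = 2 dB.
Ratio = 24 / 2 = 12.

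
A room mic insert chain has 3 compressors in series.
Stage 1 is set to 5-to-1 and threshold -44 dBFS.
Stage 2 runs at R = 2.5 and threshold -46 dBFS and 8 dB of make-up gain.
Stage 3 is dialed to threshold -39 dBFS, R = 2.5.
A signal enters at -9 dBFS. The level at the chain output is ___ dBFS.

-37.16 dBFS

Stage 1: overshoot 35 dB → 35/5 = 7 dB → -37 dBFS.
Stage 2: 9 dB above -46 dBFS, reduced 2.5:1 to 3.6 dB above → -42.4 dBFS; +8 dB make-up → -34.4 dBFS.
Stage 3: overshoot 4.6 dB → 4.6/2.5 = 1.84 dB → -37.16 dBFS.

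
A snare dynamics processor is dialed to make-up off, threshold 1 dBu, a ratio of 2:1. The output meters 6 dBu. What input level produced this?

11 dBu

The compressed level sits 6 − 1 = 5 dB over threshold.
Input overshoot = R × output overshoot = 10 dB → input = 1 + 10 = 11 dBu.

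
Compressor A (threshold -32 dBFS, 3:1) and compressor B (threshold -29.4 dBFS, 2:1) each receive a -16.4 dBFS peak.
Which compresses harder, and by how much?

A: overshoot 15.6 dB → output overshoot 5.2 dB → GR 10.4 dB.
B: overshoot 13 dB → output overshoot 6.5 dB → GR 6.5 dB.
Difference: 3.9 dB in favour of A.

A, by 3.9 dB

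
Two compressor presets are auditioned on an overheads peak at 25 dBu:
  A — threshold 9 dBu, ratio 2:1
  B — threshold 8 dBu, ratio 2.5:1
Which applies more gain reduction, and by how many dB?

A: 16 dB over, compressed to 8 dB over, so 8 dB of GR.
B: 17 dB over, compressed to 6.8 dB over, so 10.2 dB of GR.
Difference: 2.2 dB in favour of B.

B, by 2.2 dB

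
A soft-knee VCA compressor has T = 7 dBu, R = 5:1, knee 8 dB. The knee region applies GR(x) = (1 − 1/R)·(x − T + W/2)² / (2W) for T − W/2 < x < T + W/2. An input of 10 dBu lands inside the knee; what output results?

7.55 dBu

x − T + W/2 = 10 − 7 + 4 = 7.
GR = (1 − 1/5) × 7² / 16 = 0.8 × 49 / 16 = 2.45 dB.
Output = 10 − 2.45 = 7.55 dBu.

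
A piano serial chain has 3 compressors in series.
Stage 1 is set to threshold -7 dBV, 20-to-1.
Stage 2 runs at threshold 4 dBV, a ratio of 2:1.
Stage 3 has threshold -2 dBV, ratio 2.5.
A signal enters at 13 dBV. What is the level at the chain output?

-6 dBV

Stage 1: overshoot 20 dB → 20/20 = 1 dB → -6 dBV.
Stage 2: below threshold (-6 ≤ 4); passes unchanged; output -6 dBV.
Stage 3: -6 dBV ≤ -2 dBV, so stage 3 doesn't engage; output -6 dBV.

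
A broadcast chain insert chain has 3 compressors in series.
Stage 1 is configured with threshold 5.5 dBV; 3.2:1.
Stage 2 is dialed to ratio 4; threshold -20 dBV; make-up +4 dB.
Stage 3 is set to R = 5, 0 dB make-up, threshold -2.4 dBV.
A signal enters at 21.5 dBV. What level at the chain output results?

Stage 1: overshoot 16 dB → 16/3.2 = 5 dB → 10.5 dBV.
Stage 2: 30.5 dB above -20 dBV, reduced 4:1 to 7.625 dB above → -12.375 dBV; +4 dB make-up → -8.375 dBV.
Stage 3: below threshold (-8.375 ≤ -2.4); passes unchanged; output -8.375 dBV.

-8.375 dBV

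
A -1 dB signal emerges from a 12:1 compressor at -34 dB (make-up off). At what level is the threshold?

-37 dB

Let T be the threshold. Output overshoot = (input overshoot)/R, so -34 − T = (-1 − T)/12.
12·(-34 − T) = -1 − T → 11·T = -408 − (-1) = -407.
T = -407/11 = -37 dB.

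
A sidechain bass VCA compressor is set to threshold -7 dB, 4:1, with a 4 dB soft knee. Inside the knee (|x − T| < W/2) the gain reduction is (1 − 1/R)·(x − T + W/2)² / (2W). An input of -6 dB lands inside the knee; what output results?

x − T + W/2 = -6 − (-7) + 2 = 3.
GR = (1 − 1/4) × 3² / 8 = 0.75 × 9 / 8 = 0.84375 dB.
Output = -6 − 0.84375 = -6.84375 dB.

-6.84375 dB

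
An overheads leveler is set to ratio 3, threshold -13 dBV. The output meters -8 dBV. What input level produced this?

That's 5 dB above the -13 dBV threshold.
Input overshoot = R × output overshoot = 15 dB → input = -13 + 15 = 2 dBV.

2 dBV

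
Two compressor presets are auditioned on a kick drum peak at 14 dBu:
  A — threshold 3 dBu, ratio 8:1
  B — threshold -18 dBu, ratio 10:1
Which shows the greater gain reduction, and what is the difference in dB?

B, by 19.175 dB

A: overshoot 11 dB → output overshoot 1.375 dB → GR 9.625 dB.
B: overshoot 32 dB → output overshoot 3.2 dB → GR 28.8 dB.
Difference: 19.175 dB in favour of B.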